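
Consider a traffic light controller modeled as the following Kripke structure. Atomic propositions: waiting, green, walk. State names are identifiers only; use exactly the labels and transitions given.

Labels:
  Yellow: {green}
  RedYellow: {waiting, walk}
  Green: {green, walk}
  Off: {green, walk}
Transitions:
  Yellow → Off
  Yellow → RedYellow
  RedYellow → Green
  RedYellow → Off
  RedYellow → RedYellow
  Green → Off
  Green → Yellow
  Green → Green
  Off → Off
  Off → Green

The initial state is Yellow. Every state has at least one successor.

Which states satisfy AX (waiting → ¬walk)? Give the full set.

States satisfying waiting → ¬walk: {Yellow, Green, Off}.
States satisfying AX (waiting → ¬walk): {Green, Off}.

{Green, Off}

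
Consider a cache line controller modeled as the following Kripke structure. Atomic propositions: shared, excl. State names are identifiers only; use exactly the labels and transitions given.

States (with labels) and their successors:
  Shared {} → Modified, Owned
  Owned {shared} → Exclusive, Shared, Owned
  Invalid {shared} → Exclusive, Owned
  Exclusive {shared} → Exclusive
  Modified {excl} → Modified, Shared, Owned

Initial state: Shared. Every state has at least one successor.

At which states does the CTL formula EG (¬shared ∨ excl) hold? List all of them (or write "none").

States satisfying ¬shared ∨ excl: {Shared, Modified}.
States satisfying EG (¬shared ∨ excl): {Shared, Modified}.

{Shared, Modified}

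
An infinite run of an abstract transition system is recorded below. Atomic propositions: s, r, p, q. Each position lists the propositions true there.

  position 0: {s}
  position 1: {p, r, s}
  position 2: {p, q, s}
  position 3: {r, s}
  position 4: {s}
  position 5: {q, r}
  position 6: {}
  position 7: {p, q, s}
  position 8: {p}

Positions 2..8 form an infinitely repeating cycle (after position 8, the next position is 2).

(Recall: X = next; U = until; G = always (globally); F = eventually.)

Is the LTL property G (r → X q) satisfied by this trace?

r → X q must hold at every position from 0 onward. It fails at position 3, so G (r → X q) is false.
Positions where r holds: 1, 3, 5.
Check X q at each: 1→ok, 3→fails, 5→fails.

Violated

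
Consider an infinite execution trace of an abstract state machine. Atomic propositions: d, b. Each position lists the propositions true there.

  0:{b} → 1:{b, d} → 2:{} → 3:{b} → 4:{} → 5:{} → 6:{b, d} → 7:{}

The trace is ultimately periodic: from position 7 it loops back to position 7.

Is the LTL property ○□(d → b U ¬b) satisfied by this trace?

The position after 0 is 1; □(d → b U ¬b) is true there.

Holds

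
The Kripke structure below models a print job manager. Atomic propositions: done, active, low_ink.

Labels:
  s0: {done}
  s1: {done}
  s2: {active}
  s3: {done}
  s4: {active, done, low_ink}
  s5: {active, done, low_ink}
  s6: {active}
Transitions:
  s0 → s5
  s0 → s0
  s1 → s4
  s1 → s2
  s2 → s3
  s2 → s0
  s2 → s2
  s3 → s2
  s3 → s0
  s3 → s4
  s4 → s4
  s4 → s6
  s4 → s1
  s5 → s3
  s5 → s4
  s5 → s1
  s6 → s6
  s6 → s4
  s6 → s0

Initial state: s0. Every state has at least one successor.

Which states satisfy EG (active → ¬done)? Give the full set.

{s0, s1, s2, s3, s6}

States satisfying active → ¬done: {s0, s1, s2, s3, s6}.
States satisfying EG (active → ¬done): {s0, s1, s2, s3, s6}.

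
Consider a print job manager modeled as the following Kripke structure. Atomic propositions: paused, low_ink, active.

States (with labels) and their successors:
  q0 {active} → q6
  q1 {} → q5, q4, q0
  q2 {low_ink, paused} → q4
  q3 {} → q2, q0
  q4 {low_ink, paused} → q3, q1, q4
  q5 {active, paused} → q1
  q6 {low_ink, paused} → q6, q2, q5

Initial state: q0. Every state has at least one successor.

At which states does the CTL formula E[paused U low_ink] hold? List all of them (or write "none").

States satisfying paused: {q2, q4, q5, q6}.
States satisfying low_ink: {q2, q4, q6}.
States satisfying E[paused U low_ink]: {q2, q4, q6}.

{q2, q4, q6}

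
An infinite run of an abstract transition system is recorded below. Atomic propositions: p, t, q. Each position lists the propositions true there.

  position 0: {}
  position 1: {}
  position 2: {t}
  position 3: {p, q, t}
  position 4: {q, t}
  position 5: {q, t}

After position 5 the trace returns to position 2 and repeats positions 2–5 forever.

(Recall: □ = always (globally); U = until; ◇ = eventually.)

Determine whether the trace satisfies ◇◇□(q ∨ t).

◇□(q ∨ t) holds at position 0, which is reachable from 0, so ◇◇□(q ∨ t) holds.

Holds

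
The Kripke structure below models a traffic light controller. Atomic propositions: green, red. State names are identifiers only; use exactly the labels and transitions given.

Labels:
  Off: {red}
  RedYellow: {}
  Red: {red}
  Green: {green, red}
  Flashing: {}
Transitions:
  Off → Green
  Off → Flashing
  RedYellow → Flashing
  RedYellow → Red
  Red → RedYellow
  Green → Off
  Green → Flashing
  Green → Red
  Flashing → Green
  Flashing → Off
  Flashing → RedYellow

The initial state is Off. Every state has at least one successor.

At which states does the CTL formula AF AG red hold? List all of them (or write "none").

States satisfying AG red: ∅.
States satisfying AF AG red: ∅.

none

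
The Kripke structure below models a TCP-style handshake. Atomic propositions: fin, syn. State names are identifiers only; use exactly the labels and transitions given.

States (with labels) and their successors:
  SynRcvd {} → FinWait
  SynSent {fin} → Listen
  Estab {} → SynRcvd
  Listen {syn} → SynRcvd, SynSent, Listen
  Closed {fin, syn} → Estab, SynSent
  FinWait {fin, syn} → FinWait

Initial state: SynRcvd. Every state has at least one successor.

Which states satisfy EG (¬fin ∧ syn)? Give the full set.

{Listen}

States satisfying ¬fin ∧ syn: {Listen}.
States satisfying EG (¬fin ∧ syn): {Listen}.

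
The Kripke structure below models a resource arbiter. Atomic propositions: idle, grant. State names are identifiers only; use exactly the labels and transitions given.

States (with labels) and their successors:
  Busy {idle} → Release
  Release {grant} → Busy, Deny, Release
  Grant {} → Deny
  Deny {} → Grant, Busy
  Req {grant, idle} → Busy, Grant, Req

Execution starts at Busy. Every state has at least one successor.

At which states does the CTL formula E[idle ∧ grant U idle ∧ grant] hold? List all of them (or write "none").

{Req}

States satisfying idle ∧ grant: {Req}.
States satisfying E[idle ∧ grant U idle ∧ grant]: {Req}.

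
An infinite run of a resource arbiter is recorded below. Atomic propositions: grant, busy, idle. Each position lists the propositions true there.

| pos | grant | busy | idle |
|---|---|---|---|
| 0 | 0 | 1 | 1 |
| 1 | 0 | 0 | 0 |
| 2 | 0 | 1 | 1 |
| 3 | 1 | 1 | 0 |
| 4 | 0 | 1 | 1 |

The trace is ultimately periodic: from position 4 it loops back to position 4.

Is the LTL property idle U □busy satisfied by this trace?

Walking from position 0: at position 1, □busy has not yet held and idle fails, so idle U □busy is false.

Violated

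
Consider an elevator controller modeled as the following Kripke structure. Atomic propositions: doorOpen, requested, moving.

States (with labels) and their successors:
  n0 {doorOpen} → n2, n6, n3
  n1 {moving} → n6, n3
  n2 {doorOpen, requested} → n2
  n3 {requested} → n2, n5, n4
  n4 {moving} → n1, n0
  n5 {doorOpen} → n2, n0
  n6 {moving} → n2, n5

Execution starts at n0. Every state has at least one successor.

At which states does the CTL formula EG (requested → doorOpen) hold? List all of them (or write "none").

States satisfying requested → doorOpen: {n0, n1, n2, n4, n5, n6}.
States satisfying EG (requested → doorOpen): {n0, n1, n2, n4, n5, n6}.

{n0, n1, n2, n4, n5, n6}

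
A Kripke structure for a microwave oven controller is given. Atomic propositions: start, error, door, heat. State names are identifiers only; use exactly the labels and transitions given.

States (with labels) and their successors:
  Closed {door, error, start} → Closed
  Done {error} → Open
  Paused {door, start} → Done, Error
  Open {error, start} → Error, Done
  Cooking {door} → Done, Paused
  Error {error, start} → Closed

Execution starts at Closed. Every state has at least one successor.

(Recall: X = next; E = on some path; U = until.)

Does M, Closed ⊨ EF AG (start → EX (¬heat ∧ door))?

States satisfying AG (start → EX (¬heat ∧ door)): {Closed, Error}.
States satisfying EF AG (start → EX (¬heat ∧ door)): {Closed, Done, Paused, Open, Cooking, Error}.
Some path from Closed reaches a state where AG (start → EX (¬heat ∧ door)) holds.
Closed ∈ Sat(EF AG (start → EX (¬heat ∧ door))).

Yes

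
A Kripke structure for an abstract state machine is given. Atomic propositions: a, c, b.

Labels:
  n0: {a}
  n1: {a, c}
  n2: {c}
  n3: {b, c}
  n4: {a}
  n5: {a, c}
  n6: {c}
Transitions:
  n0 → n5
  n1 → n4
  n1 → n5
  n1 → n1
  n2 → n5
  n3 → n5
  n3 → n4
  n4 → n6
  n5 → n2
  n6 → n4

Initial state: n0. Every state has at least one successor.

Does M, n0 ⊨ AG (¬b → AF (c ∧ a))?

States satisfying ¬b → AF (c ∧ a): {n0, n1, n2, n3, n5}.
States satisfying AG (¬b → AF (c ∧ a)): {n0, n2, n5}.
Every state reachable from n0 satisfies ¬b → AF (c ∧ a).
n0 ∈ Sat(AG (¬b → AF (c ∧ a))).

Satisfied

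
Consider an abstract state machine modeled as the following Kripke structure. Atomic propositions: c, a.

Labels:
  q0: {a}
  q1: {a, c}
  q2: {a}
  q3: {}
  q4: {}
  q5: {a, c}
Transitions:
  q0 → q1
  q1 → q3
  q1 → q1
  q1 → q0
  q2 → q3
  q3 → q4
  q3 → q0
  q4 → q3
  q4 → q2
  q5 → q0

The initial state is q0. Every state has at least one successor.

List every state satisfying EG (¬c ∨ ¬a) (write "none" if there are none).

{q2, q3, q4}

States satisfying ¬c ∨ ¬a: {q0, q2, q3, q4}.
States satisfying EG (¬c ∨ ¬a): {q2, q3, q4}.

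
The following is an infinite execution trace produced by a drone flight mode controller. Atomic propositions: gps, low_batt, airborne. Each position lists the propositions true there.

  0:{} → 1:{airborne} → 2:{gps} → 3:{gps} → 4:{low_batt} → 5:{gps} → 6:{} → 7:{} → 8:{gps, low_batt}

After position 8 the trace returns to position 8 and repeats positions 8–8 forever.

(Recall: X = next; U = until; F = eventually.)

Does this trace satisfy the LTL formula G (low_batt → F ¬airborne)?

low_batt → F ¬airborne holds at every position 0..8, and those are all positions ever visited, so G (low_batt → F ¬airborne) holds.
Positions where low_batt holds: 4, 8.
Check F ¬airborne at each: 4→ok, 8→ok.

Yes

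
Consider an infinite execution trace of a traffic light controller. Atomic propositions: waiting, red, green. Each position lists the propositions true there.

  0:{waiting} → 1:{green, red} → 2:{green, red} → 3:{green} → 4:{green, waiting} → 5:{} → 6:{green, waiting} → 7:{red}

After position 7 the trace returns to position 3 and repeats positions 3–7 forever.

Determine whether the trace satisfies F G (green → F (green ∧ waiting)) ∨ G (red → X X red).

Holds

G (green → F (green ∧ waiting)) holds at position 0, which is reachable from 0, so F G (green → F (green ∧ waiting)) holds.
red → X X red must hold at every position from 0 onward. It fails at position 1, so G (red → X X red) is false.
Positions where red holds: 1, 2, 7.
Check X X red at each: 1→fails, 2→fails, 7→fails.
At position 0: F G (green → F (green ∧ waiting)) is true; G (red → X X red) is false; so F G (green → F (green ∧ waiting)) ∨ G (red → X X red) is true.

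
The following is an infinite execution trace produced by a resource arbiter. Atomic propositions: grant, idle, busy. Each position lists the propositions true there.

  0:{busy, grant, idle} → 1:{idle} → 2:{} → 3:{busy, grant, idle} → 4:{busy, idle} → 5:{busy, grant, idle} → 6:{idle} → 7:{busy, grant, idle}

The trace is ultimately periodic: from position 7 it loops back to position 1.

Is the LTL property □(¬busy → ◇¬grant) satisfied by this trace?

Holds

¬busy → ◇¬grant holds at every position 0..7, and those are all positions ever visited, so □(¬busy → ◇¬grant) holds.
Positions where ¬busy holds: 1, 2, 6.
Check ◇¬grant at each: 1→ok, 2→ok, 6→ok.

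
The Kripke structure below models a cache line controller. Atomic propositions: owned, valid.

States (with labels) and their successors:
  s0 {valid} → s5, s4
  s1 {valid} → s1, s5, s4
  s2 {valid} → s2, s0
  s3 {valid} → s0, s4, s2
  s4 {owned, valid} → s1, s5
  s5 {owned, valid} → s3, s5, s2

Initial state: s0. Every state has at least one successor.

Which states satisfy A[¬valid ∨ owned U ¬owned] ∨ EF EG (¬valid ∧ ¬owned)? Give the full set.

States satisfying ¬valid ∨ owned: {s4, s5}.
States satisfying ¬owned: {s0, s1, s2, s3}.
States satisfying A[¬valid ∨ owned U ¬owned]: {s0, s1, s2, s3}.
States satisfying EG (¬valid ∧ ¬owned): ∅.
States satisfying EF EG (¬valid ∧ ¬owned): ∅.
States satisfying A[¬valid ∨ owned U ¬owned] ∨ EF EG (¬valid ∧ ¬owned): {s0, s1, s2, s3}.

{s0, s1, s2, s3}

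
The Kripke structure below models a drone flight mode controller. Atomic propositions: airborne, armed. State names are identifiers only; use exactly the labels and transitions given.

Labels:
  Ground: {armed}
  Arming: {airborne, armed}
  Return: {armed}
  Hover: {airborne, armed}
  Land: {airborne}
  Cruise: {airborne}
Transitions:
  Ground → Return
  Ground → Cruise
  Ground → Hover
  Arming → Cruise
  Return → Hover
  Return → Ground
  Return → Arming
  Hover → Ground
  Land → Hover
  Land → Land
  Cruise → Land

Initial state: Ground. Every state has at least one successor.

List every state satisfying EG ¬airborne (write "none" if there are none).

States satisfying ¬airborne: {Ground, Return}.
States satisfying EG ¬airborne: {Ground, Return}.

{Ground, Return}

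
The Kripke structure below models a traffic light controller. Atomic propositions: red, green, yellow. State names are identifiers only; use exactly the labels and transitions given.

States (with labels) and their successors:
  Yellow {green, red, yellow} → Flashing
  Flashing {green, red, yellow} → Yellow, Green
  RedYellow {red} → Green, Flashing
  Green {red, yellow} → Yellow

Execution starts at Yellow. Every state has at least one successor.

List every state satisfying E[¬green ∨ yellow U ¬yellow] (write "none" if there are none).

{RedYellow}

States satisfying ¬green ∨ yellow: {Yellow, Flashing, RedYellow, Green}.
States satisfying ¬yellow: {RedYellow}.
States satisfying E[¬green ∨ yellow U ¬yellow]: {RedYellow}.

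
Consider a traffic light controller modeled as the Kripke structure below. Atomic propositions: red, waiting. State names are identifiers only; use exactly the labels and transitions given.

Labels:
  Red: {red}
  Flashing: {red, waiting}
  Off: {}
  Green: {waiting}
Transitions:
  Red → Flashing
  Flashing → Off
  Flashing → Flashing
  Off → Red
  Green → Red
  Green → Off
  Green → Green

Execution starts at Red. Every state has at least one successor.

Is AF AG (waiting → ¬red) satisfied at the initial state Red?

Violated

States satisfying AG (waiting → ¬red): ∅.
States satisfying AF AG (waiting → ¬red): ∅.
There is a path from Red along which AG (waiting → ¬red) never holds.
Red ∉ Sat(AF AG (waiting → ¬red)).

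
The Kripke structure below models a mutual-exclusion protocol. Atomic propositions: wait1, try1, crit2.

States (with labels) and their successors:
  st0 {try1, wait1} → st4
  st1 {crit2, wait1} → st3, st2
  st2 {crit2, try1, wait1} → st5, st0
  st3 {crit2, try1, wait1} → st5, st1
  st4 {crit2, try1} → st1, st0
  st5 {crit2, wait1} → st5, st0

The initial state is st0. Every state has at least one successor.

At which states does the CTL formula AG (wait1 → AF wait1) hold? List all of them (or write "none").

States satisfying wait1 → AF wait1: {st0, st1, st2, st3, st4, st5}.
States satisfying AG (wait1 → AF wait1): {st0, st1, st2, st3, st4, st5}.

{st0, st1, st2, st3, st4, st5}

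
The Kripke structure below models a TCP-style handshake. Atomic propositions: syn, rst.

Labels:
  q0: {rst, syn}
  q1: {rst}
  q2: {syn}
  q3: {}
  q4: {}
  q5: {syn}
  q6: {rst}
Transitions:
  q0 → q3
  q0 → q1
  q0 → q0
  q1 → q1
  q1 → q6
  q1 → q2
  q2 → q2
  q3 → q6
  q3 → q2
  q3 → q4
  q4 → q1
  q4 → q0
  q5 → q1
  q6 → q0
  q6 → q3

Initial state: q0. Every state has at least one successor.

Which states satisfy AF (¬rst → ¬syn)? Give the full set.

{q0, q1, q3, q4, q5, q6}

States satisfying ¬rst → ¬syn: {q0, q1, q3, q4, q6}.
States satisfying AF (¬rst → ¬syn): {q0, q1, q3, q4, q5, q6}.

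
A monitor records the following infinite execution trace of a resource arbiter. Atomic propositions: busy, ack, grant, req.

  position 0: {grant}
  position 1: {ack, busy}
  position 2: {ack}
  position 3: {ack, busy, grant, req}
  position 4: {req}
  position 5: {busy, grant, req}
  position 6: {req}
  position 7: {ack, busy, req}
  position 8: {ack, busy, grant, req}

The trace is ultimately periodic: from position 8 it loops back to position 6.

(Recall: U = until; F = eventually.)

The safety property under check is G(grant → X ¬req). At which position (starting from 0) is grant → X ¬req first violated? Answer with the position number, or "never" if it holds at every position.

Check grant → X ¬req at each position in order: 0 ✓, 1 ✓, 2 ✓.
At position 3 the labels are {ack, busy, grant, req} and the next position 4 has {req}, so grant → X ¬req is false there. This is the first violation.

3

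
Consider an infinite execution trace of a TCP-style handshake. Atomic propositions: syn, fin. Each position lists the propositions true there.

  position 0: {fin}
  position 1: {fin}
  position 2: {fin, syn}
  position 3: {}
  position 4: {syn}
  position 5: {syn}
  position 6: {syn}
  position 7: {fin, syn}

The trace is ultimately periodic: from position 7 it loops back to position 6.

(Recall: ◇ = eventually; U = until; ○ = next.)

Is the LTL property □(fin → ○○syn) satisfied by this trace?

Does not hold

fin → ○○syn must hold at every position from 0 onward. It fails at position 1, so □(fin → ○○syn) is false.
Positions where fin holds: 0, 1, 2, 7.
Check ○○syn at each: 0→ok, 1→fails, 2→ok, 7→ok.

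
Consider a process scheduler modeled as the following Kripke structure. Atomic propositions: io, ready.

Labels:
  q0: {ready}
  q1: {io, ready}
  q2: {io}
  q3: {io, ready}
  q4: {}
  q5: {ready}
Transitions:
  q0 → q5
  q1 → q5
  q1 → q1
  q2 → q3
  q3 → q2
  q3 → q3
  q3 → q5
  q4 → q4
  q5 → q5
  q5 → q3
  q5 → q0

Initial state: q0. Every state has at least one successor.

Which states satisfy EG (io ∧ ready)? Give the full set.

States satisfying io ∧ ready: {q1, q3}.
States satisfying EG (io ∧ ready): {q1, q3}.

{q1, q3}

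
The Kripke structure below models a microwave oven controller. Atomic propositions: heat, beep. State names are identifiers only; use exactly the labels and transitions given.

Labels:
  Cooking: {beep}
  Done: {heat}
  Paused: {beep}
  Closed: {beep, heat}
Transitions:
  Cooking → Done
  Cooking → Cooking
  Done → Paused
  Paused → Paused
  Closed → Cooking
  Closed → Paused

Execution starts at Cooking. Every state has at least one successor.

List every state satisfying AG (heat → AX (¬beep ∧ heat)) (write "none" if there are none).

States satisfying heat → AX (¬beep ∧ heat): {Cooking, Paused}.
States satisfying AG (heat → AX (¬beep ∧ heat)): {Paused}.

{Paused}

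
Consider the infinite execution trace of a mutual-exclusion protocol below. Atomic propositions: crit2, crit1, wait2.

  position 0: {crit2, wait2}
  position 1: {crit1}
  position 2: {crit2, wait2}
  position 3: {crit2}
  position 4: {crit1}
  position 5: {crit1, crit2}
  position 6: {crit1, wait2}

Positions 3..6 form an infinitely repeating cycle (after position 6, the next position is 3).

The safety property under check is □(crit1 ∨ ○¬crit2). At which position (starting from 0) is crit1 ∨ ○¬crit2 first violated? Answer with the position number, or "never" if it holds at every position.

2

Check crit1 ∨ ○¬crit2 at each position in order: 0 ✓, 1 ✓.
At position 2 the labels are {crit2, wait2} and the next position 3 has {crit2}, so crit1 ∨ ○¬crit2 is false there. This is the first violation.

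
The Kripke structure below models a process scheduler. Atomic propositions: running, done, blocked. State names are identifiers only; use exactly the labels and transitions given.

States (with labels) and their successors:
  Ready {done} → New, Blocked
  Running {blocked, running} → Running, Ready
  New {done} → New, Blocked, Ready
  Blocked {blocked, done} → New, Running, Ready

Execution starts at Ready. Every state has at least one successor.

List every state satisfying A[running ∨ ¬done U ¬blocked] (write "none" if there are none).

{Ready, New}

States satisfying running ∨ ¬done: {Running}.
States satisfying ¬blocked: {Ready, New}.
States satisfying A[running ∨ ¬done U ¬blocked]: {Ready, New}.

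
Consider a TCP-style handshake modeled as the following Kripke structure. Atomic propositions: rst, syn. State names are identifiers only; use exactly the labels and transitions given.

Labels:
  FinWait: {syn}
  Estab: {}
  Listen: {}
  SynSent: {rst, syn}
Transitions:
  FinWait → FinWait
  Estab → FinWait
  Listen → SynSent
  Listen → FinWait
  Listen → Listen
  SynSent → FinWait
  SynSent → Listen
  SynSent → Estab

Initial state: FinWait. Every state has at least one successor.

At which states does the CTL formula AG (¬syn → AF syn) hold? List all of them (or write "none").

States satisfying ¬syn → AF syn: {FinWait, Estab, SynSent}.
States satisfying AG (¬syn → AF syn): {FinWait, Estab}.

{FinWait, Estab}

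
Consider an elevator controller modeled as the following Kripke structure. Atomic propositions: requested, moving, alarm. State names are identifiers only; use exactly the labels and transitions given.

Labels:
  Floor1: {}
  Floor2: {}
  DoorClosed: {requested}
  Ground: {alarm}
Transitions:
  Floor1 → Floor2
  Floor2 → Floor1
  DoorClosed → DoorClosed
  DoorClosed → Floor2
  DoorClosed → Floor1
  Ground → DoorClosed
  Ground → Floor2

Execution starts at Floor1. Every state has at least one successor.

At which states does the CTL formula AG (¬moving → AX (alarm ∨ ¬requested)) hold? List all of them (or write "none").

States satisfying ¬moving → AX (alarm ∨ ¬requested): {Floor1, Floor2}.
States satisfying AG (¬moving → AX (alarm ∨ ¬requested)): {Floor1, Floor2}.

{Floor1, Floor2}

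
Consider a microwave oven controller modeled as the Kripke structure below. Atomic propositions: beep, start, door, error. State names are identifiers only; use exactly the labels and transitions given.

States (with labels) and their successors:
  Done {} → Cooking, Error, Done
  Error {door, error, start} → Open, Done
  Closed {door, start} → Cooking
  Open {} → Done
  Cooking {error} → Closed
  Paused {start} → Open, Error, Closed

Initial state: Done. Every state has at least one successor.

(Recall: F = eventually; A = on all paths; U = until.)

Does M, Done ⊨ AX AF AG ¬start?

States satisfying AF AG ¬start: ∅.
States satisfying AX AF AG ¬start: ∅.
Done ∉ Sat(AX AF AG ¬start).

Violated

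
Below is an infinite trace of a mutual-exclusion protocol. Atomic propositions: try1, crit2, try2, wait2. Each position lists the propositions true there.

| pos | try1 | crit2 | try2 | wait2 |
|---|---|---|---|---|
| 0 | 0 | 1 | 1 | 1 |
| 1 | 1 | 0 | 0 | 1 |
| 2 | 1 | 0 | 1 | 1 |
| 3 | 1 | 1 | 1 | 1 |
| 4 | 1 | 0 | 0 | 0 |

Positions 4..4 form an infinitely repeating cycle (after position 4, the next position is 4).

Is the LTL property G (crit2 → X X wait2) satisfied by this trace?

crit2 → X X wait2 must hold at every position from 0 onward. It fails at position 3, so G (crit2 → X X wait2) is false.
Positions where crit2 holds: 0, 3.
Check X X wait2 at each: 0→ok, 3→fails.

Violated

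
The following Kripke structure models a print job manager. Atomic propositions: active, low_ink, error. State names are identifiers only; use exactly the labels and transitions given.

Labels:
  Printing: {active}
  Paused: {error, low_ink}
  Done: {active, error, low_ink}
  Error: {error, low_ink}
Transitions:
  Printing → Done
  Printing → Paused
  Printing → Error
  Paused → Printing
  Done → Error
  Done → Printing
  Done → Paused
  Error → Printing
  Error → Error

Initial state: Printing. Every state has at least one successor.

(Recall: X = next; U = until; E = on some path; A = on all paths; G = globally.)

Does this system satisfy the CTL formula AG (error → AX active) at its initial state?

States satisfying error → AX active: {Printing, Paused}.
States satisfying AG (error → AX active): ∅.
Done is reachable from Printing and violates error → AX active, so AG fails at Printing.
Printing ∉ Sat(AG (error → AX active)).

Violated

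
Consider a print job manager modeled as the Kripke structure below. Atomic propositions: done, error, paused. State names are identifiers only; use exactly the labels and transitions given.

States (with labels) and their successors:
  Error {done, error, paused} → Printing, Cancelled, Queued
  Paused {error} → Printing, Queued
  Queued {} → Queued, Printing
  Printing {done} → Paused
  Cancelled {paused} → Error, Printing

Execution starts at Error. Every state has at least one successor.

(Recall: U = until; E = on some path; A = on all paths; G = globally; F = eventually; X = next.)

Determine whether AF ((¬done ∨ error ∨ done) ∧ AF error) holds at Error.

Holds

States satisfying (¬done ∨ error ∨ done) ∧ AF error: {Error, Paused, Printing, Cancelled}.
States satisfying AF ((¬done ∨ error ∨ done) ∧ AF error): {Error, Paused, Printing, Cancelled}.
Error ∈ Sat(AF ((¬done ∨ error ∨ done) ∧ AF error)).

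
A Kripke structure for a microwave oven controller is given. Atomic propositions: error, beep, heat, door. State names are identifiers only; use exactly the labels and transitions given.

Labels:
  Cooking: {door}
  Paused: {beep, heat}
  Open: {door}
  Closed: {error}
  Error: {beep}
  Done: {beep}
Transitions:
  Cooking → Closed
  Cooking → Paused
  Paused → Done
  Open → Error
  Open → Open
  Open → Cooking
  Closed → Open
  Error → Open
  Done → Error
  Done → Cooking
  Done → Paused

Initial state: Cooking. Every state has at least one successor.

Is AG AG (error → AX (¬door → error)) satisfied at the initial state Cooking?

Satisfied

States satisfying AG (error → AX (¬door → error)): {Cooking, Paused, Open, Closed, Error, Done}.
States satisfying AG AG (error → AX (¬door → error)): {Cooking, Paused, Open, Closed, Error, Done}.
Every state reachable from Cooking satisfies AG (error → AX (¬door → error)).
Cooking ∈ Sat(AG AG (error → AX (¬door → error))).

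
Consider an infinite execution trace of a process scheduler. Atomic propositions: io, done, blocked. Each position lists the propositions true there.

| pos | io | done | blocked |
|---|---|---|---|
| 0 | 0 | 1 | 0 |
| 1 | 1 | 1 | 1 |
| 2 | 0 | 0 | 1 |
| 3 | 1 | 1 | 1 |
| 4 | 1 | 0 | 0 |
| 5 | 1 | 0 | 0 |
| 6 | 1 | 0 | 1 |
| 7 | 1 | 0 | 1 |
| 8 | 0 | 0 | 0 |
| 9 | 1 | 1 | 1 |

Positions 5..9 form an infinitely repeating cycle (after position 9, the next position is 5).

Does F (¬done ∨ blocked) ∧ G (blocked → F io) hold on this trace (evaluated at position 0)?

Yes

¬done ∨ blocked holds at position 1, which is reachable from 0, so F (¬done ∨ blocked) holds.
blocked → F io holds at every position 0..9, and those are all positions ever visited, so G (blocked → F io) holds.
Positions where blocked holds: 1, 2, 3, 6, 7, 9.
Check F io at each: 1→ok, 2→ok, 3→ok, 6→ok, 7→ok, 9→ok.
At position 0: F (¬done ∨ blocked) is true; G (blocked → F io) is true; so F (¬done ∨ blocked) ∧ G (blocked → F io) is true.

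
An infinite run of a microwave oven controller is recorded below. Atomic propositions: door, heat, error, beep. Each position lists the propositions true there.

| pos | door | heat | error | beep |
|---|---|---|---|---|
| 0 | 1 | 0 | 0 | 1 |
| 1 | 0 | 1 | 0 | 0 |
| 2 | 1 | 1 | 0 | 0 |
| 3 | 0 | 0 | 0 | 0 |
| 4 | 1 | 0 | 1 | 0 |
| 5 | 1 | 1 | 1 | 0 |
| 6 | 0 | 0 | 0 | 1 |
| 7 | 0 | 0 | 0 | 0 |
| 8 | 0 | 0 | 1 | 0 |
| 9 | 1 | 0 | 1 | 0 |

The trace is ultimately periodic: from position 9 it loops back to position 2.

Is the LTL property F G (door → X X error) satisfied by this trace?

G (door → X X error) is false at every position 0..9, so it never becomes true and F G (door → X X error) fails.

No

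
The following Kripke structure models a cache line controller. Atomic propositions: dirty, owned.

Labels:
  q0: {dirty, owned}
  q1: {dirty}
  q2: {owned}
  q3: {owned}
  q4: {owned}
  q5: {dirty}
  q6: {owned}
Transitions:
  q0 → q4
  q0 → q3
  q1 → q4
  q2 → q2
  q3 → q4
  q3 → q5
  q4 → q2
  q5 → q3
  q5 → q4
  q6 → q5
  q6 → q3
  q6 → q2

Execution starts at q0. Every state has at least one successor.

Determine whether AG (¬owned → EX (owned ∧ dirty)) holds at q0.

No

States satisfying ¬owned → EX (owned ∧ dirty): {q0, q2, q3, q4, q6}.
States satisfying AG (¬owned → EX (owned ∧ dirty)): {q2, q4}.
q5 is reachable from q0 and violates ¬owned → EX (owned ∧ dirty), so AG fails at q0.
q0 ∉ Sat(AG (¬owned → EX (owned ∧ dirty))).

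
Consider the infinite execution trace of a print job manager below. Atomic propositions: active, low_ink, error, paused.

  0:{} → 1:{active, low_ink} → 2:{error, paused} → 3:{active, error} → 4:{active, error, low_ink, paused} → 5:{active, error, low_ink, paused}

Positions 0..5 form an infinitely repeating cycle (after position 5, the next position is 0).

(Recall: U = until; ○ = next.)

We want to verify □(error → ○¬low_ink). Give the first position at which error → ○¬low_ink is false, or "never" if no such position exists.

Check error → ○¬low_ink at each position in order: 0 ✓, 1 ✓, 2 ✓.
At position 3 the labels are {active, error} and the next position 4 has {active, error, low_ink, paused}, so error → ○¬low_ink is false there. This is the first violation.

3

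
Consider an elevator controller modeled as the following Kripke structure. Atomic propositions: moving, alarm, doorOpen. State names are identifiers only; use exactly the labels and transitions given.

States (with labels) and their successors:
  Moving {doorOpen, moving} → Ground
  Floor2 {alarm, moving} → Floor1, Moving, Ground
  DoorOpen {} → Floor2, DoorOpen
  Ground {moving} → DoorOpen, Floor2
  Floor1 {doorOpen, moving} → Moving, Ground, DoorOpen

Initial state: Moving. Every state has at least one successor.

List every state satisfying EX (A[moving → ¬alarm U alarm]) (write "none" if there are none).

{DoorOpen, Ground}

States satisfying A[moving → ¬alarm U alarm]: {Floor2}.
States satisfying EX (A[moving → ¬alarm U alarm]): {DoorOpen, Ground}.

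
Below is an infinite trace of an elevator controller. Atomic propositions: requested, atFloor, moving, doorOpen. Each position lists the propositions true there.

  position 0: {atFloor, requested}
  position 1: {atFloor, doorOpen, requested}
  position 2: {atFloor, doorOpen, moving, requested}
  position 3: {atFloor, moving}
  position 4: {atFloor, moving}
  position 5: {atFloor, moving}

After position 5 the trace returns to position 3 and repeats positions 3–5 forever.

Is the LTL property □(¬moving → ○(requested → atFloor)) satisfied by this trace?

¬moving → ○(requested → atFloor) holds at every position 0..5, and those are all positions ever visited, so □(¬moving → ○(requested → atFloor)) holds.
Positions where ¬moving holds: 0, 1.
Check ○(requested → atFloor) at each: 0→ok, 1→ok.

Yes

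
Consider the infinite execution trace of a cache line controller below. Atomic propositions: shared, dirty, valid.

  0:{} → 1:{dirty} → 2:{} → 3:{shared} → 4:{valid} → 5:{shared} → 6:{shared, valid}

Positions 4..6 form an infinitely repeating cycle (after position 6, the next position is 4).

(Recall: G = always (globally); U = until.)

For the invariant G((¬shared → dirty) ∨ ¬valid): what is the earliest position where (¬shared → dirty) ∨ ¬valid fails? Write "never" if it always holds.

4

Check (¬shared → dirty) ∨ ¬valid at each position in order: 0 ✓, 1 ✓, 2 ✓, 3 ✓.
At position 4 the labels are {valid}, so (¬shared → dirty) ∨ ¬valid is false there. This is the first violation.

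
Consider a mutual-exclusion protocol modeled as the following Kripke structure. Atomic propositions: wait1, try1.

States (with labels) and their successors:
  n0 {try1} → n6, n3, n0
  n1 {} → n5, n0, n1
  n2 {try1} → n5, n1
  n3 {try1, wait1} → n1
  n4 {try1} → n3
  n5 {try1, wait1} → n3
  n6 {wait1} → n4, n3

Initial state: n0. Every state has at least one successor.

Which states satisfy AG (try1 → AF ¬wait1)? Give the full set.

States satisfying try1 → AF ¬wait1: {n0, n1, n2, n3, n4, n5, n6}.
States satisfying AG (try1 → AF ¬wait1): {n0, n1, n2, n3, n4, n5, n6}.

{n0, n1, n2, n3, n4, n5, n6}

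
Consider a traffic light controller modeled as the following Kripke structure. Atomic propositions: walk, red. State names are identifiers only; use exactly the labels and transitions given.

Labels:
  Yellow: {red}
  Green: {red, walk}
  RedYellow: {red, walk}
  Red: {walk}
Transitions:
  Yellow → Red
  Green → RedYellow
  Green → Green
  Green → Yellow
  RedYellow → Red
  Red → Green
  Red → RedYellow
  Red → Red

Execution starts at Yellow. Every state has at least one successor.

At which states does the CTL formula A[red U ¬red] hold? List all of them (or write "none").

States satisfying red: {Yellow, Green, RedYellow}.
States satisfying ¬red: {Red}.
States satisfying A[red U ¬red]: {Yellow, RedYellow, Red}.

{Yellow, RedYellow, Red}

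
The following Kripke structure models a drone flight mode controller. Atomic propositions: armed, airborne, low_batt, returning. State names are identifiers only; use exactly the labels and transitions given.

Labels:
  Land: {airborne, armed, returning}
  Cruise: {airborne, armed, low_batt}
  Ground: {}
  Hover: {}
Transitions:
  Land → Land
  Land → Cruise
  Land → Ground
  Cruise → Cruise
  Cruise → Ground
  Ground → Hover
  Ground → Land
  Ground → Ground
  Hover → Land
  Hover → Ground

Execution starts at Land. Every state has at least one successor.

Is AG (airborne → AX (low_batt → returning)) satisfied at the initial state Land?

No

States satisfying airborne → AX (low_batt → returning): {Ground, Hover}.
States satisfying AG (airborne → AX (low_batt → returning)): ∅.
Cruise is reachable from Land and violates airborne → AX (low_batt → returning), so AG fails at Land.
Land ∉ Sat(AG (airborne → AX (low_batt → returning))).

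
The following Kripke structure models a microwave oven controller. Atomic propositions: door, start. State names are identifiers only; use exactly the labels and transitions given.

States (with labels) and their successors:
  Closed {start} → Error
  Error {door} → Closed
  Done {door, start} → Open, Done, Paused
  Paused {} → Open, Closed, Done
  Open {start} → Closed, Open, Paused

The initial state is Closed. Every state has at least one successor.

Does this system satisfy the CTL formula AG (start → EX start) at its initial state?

Violated

States satisfying start → EX start: {Error, Done, Paused, Open}.
States satisfying AG (start → EX start): ∅.
Closed is reachable from Closed and violates start → EX start, so AG fails at Closed.
Closed ∉ Sat(AG (start → EX start)).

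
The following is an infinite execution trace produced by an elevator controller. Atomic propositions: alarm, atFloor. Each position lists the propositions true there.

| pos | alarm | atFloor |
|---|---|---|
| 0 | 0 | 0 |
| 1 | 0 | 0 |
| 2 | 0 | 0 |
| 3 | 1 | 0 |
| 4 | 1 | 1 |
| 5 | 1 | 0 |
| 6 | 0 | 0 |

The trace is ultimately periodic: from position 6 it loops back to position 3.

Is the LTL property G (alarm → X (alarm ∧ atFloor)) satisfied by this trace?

alarm → X (alarm ∧ atFloor) must hold at every position from 0 onward. It fails at position 4, so G (alarm → X (alarm ∧ atFloor)) is false.
Positions where alarm holds: 3, 4, 5.
Check X (alarm ∧ atFloor) at each: 3→ok, 4→fails, 5→fails.

Does not hold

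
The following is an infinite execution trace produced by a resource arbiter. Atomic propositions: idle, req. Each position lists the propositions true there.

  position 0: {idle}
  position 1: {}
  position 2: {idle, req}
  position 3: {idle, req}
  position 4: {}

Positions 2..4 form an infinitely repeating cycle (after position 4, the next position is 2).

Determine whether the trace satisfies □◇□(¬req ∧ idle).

◇□(¬req ∧ idle) must hold at every position from 0 onward. It fails at position 0, so □◇□(¬req ∧ idle) is false.

Does not hold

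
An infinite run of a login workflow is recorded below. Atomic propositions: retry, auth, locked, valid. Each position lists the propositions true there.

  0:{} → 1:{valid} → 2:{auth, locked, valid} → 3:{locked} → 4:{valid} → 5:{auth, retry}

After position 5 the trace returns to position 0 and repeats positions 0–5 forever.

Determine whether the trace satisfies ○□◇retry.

The position after 0 is 1; □◇retry is true there.

Satisfied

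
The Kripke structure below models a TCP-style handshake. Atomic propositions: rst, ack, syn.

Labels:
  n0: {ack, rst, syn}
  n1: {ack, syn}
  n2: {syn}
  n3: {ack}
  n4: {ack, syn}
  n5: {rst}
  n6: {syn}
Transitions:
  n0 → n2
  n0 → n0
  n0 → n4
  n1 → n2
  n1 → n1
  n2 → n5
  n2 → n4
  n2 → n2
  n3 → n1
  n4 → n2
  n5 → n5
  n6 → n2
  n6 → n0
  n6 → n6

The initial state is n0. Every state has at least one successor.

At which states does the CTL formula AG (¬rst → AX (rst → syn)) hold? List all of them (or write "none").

States satisfying ¬rst → AX (rst → syn): {n0, n1, n3, n4, n5, n6}.
States satisfying AG (¬rst → AX (rst → syn)): {n5}.

{n5}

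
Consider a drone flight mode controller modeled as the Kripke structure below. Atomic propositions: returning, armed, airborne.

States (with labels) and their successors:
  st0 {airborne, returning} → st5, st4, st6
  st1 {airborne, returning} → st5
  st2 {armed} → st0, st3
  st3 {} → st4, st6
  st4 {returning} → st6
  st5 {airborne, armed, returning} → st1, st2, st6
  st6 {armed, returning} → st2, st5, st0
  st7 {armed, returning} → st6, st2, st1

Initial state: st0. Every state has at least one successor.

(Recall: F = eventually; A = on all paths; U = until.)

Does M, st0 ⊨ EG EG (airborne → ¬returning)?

Violated

States satisfying EG (airborne → ¬returning): {st2, st3, st4, st6, st7}.
States satisfying EG EG (airborne → ¬returning): {st2, st3, st4, st6, st7}.
No suitable path/successor from st0 witnesses the formula.
st0 ∉ Sat(EG EG (airborne → ¬returning)).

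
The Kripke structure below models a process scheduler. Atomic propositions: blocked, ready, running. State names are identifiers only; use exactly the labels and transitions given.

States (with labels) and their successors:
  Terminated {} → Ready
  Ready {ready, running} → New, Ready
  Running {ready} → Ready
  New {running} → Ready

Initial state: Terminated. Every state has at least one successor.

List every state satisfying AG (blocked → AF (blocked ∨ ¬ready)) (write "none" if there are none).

{Terminated, Ready, Running, New}

States satisfying blocked → AF (blocked ∨ ¬ready): {Terminated, Ready, Running, New}.
States satisfying AG (blocked → AF (blocked ∨ ¬ready)): {Terminated, Ready, Running, New}.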